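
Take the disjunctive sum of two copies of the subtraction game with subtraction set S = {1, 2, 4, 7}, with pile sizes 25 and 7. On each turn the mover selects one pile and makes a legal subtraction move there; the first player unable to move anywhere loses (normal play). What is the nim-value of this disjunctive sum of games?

All piles use S = {1, 2, 4, 7}:
n :  0  1  2  3  4  5  6  7  8  9 10 11 12 13 14 15 16 17 18 19 20 21 22 23 24 25
G :  0  1  2  0  1  2  0  1  2  0  1  2  0  1  2  0  1  2  0  1  2  0  1  2  0  1
Pile A: G(25) = 1.
Pile B: G(7) = 1.
Combined Grundy value = 1 ⊕ 1 = 0.

0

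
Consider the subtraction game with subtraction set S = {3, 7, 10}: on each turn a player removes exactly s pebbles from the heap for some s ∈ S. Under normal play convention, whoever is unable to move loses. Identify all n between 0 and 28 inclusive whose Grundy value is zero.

G(0) = 0
G(1) = mex{} = 0
G(2) = mex{} = 0
G(3) = mex{0} = 1
G(4) = mex{0} = 1
G(5) = mex{0} = 1
G(6) = mex{1} = 0
G(7) = mex{1,0} = 2
G(8) = mex{1,0} = 2
G(9) = mex{0,0} = 1
G(10) = mex{2,1,0} = 3
G(11) = mex{2,1,0} = 3
G(12) = mex{1,1,0} = 2
G(13) = mex{3,0,1} = 2
G(14) = mex{3,2,1} = 0
G(15) = mex{2,2,1} = 0
G(16) = mex{2,1,0} = 3
G(17) = mex{0,3,2} = 1
G(18) = mex{0,3,2} = 1
G(19) = mex{3,2,1} = 0
G(20) = mex{1,2,3} = 0
G(21) = mex{1,0,3} = 2
G(22) = mex{0,0,2} = 1
G(23) = mex{0,3,2} = 1
G(24) = mex{2,1,0} = 3
G(25) = mex{1,1,0} = 2
G(26) = mex{1,0,3} = 2
G(27) = mex{3,0,1} = 2
G(28) = mex{2,2,1} = 0
P-positions are exactly the n with G(n) = 0.

0, 1, 2, 6, 14, 15, 19, 20, 28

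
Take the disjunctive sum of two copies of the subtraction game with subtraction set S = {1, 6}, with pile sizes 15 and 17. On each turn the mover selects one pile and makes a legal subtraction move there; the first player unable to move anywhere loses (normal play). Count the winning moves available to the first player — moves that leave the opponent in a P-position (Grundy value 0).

0

All piles use S = {1, 6}:
n :  0  1  2  3  4  5  6  7  8  9 10 11 12 13 14 15 16 17
G :  0  1  0  1  0  1  2  0  1  0  1  0  1  2  0  1  0  1
Pile A: G(15) = 1.
Pile B: G(17) = 1.
Combined Grundy value = 1 ⊕ 1 = 0.
A winning move leaves total XOR = 0, i.e. changes one component's Grundy value g to g ⊕ X where X is the current total.
Pile A: target g' = 1⊕0 = 1, but every legal move changes the Grundy value (mex property), so 0 moves.
Pile B: target g' = 1⊕0 = 1, but every legal move changes the Grundy value (mex property), so 0 moves.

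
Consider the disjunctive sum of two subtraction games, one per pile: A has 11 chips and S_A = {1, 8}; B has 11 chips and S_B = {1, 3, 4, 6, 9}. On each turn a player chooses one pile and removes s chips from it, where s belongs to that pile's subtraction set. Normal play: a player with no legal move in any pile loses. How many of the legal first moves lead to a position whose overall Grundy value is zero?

Pile A, S = {1, 8}:
G(0) = 0
G(1) = mex{0} = 1
G(2) = mex{1} = 0
G(3) = mex{0} = 1
G(4) = mex{1} = 0
G(5) = mex{0} = 1
G(6) = mex{1} = 0
G(7) = mex{0} = 1
G(8) = mex{1,0} = 2
G(9) = mex{2,1} = 0
G(10) = mex{0,0} = 1
G(11) = mex{1,1} = 0
G_A(11) = 0.
Pile B, S = {1, 3, 4, 6, 9}:
n :  0  1  2  3  4  5  6  7  8  9 10 11
G :  0  1  0  1  2  3  2  0  1  4  3  2
G_B(11) = 2.
Combined Grundy value = 0 ⊕ 2 = 2.
A winning move leaves total XOR = 0, i.e. changes one component's Grundy value g to g ⊕ X where X is the current total.
Pile A: need g' = 0⊕2 = 2. Options: 11−1→G=1, 11−8→G=1. Hits: 0.
Pile B: need g' = 2⊕2 = 0. Options: 11−1→G=3, 11−3→G=1, 11−4→G=0, 11−6→G=3, 11−9→G=0. Hits: 2.

2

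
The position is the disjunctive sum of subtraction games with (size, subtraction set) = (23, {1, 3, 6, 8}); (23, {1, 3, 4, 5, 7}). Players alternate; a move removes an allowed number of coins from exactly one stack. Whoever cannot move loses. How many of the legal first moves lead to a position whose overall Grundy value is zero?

1

Stack A, S = {1, 3, 6, 8}:
n :  0  1  2  3  4  5  6  7  8  9 10 11 12 13 14 15 16 17 18 19 20 21 22 23
G :  0  1  0  1  0  1  2  3  2  0  1  0  1  0  1  2  3  2  0  1  0  1  0  1
G_A(23) = 1.
Stack B, S = {1, 3, 4, 5, 7}:
n :  0  1  2  3  4  5  6  7  8  9 10 11 12 13 14 15 16 17 18 19 20 21 22 23
G :  0  1  0  1  2  3  2  3  0  1  0  1  2  3  2  3  0  1  0  1  2  3  2  3
G_B(23) = 3.
Combined Grundy value = 1 ⊕ 3 = 2.
A winning move leaves total XOR = 0, i.e. changes one component's Grundy value g to g ⊕ X where X is the current total.
Stack A: need g' = 1⊕2 = 3. Options: 23−1→G=0, 23−3→G=0, 23−6→G=2, 23−8→G=2. Hits: 0.
Stack B: need g' = 3⊕2 = 1. Options: 23−1→G=2, 23−3→G=2, 23−4→G=1, 23−5→G=0, 23−7→G=0. Hits: 1.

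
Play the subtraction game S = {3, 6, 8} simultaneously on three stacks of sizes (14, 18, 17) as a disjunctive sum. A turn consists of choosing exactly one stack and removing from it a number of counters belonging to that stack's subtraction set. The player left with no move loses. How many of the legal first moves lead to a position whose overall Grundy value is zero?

All stacks use S = {3, 6, 8}:
G(0) = 0
G(1) = mex{} = 0
G(2) = mex{} = 0
G(3) = mex{0} = 1
G(4) = mex{0} = 1
G(5) = mex{0} = 1
G(6) = mex{1,0} = 2
G(7) = mex{1,0} = 2
G(8) = mex{1,0,0} = 2
G(9) = mex{2,1,0} = 3
G(10) = mex{2,1,0} = 3
G(11) = mex{2,1,1} = 0
G(12) = mex{3,2,1} = 0
G(13) = mex{3,2,1} = 0
G(14) = mex{0,2,2} = 1
G(15) = mex{0,3,2} = 1
G(16) = mex{0,3,2} = 1
G(17) = mex{1,0,3} = 2
G(18) = mex{1,0,3} = 2
Stack A: G(14) = 1.
Stack B: G(18) = 2.
Stack C: G(17) = 2.
Combined Grundy value = 1 ⊕ 2 ⊕ 2 = 1.
A winning move leaves total XOR = 0, i.e. changes one component's Grundy value g to g ⊕ X where X is the current total.
Stack A: need g' = 1⊕1 = 0. Options: 14−3→G=0, 14−6→G=2, 14−8→G=2. Hits: 1.
Stack B: need g' = 2⊕1 = 3. Options: 18−3→G=1, 18−6→G=0, 18−8→G=3. Hits: 1.
Stack C: need g' = 2⊕1 = 3. Options: 17−3→G=1, 17−6→G=0, 17−8→G=3. Hits: 1.

3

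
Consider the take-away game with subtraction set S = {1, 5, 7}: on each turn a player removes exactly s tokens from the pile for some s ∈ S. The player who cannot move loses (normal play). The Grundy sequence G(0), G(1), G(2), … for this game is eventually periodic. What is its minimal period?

G(0) = 0
G(1) = mex{0} = 1
G(2) = mex{1} = 0
G(3) = mex{0} = 1
G(4) = mex{1} = 0
G(5) = mex{0,0} = 1
G(6) = mex{1,1} = 0
G(7) = mex{0,0,0} = 1
G(8) = mex{1,1,1} = 0
G(9) = mex{0,0,0} = 1
G(10) = mex{1,1,1} = 0
G(11) = mex{0,0,0} = 1
G(12) = mex{1,1,1} = 0
G(13) = mex{0,0,0} = 1
G(14) = mex{1,1,1} = 0
G(n+2) = G(n) holds for n = 0,…,6 (a full window of length max(S) = 7), so the sequence is purely periodic with period 2.

2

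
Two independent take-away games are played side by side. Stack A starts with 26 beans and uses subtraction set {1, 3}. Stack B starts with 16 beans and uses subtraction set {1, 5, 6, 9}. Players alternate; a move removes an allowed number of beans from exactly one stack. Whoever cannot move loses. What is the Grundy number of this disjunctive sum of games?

0

Stack A, S = {1, 3}:
G(0) = 0
G(1) = mex{0} = 1
G(2) = mex{1} = 0
G(3) = mex{0,0} = 1
G(4) = mex{1,1} = 0
G(5) = mex{0,0} = 1
G(6) = mex{1,1} = 0
G(7) = mex{0,0} = 1
G(8) = mex{1,1} = 0
G(9) = mex{0,0} = 1
G(10) = mex{1,1} = 0
G(11) = mex{0,0} = 1
G(12) = mex{1,1} = 0
G(13) = mex{0,0} = 1
G(14) = mex{1,1} = 0
G(15) = mex{0,0} = 1
G(16) = mex{1,1} = 0
G(17) = mex{0,0} = 1
G(18) = mex{1,1} = 0
G(19) = mex{0,0} = 1
G(20) = mex{1,1} = 0
G(21) = mex{0,0} = 1
G(22) = mex{1,1} = 0
G(23) = mex{0,0} = 1
G(24) = mex{1,1} = 0
G(25) = mex{0,0} = 1
G(26) = mex{1,1} = 0
G_A(26) = 0.
Stack B, S = {1, 5, 6, 9}:
n :  0  1  2  3  4  5  6  7  8  9 10 11 12 13 14 15 16
G :  0  1  0  1  0  1  2  3  2  3  2  3  0  1  0  1  0
G_B(16) = 0.
Combined Grundy value = 0 ⊕ 0 = 0.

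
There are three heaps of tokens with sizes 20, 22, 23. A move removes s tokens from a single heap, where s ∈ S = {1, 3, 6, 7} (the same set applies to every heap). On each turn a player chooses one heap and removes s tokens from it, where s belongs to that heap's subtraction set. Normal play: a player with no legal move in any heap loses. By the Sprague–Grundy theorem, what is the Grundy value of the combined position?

All heaps use S = {1, 3, 6, 7}:
n :  0  1  2  3  4  5  6  7  8  9 10 11 12 13 14 15 16 17 18 19 20 21 22 23
G :  0  1  0  1  0  1  2  3  2  3  2  3  0  1  0  1  0  1  2  3  2  3  2  3
Heap A: G(20) = 2.
Heap B: G(22) = 2.
Heap C: G(23) = 3.
Combined Grundy value = 2 ⊕ 2 ⊕ 3 = 3.

3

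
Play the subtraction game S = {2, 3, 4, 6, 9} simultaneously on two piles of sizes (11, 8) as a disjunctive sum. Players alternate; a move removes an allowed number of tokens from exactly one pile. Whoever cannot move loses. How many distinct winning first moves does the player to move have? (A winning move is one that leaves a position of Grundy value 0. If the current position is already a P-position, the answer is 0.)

All piles use S = {2, 3, 4, 6, 9}:
n :  0  1  2  3  4  5  6  7  8  9 10 11
G :  0  0  1  1  2  2  3  3  0  4  1  5
Pile A: G(11) = 5.
Pile B: G(8) = 0.
Combined Grundy value = 5 ⊕ 0 = 5.
A winning move leaves total XOR = 0, i.e. changes one component's Grundy value g to g ⊕ X where X is the current total.
Pile A: need g' = 5⊕5 = 0. Options: 11−2→G=4, 11−3→G=0, 11−4→G=3, 11−6→G=2, 11−9→G=1. Hits: 1.
Pile B: need g' = 0⊕5 = 5. Options: 8−2→G=3, 8−3→G=2, 8−4→G=2, 8−6→G=1. Hits: 0.

1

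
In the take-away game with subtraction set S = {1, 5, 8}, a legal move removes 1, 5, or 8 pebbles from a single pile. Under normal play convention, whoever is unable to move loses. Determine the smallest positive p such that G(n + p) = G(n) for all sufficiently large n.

G(0) = 0
G(1) = mex{0} = 1
G(2) = mex{1} = 0
G(3) = mex{0} = 1
G(4) = mex{1} = 0
G(5) = mex{0,0} = 1
G(6) = mex{1,1} = 0
G(7) = mex{0,0} = 1
G(8) = mex{1,1,0} = 2
G(9) = mex{2,0,1} = 3
G(10) = mex{3,1,0} = 2
G(11) = mex{2,0,1} = 3
G(12) = mex{3,1,0} = 2
G(13) = mex{2,2,1} = 0
G(14) = mex{0,3,0} = 1
G(15) = mex{1,2,1} = 0
G(16) = mex{0,3,2} = 1
G(17) = mex{1,2,3} = 0
G(18) = mex{0,0,2} = 1
G(19) = mex{1,1,3} = 0
G(20) = mex{0,0,2} = 1
G(21) = mex{1,1,0} = 2
G(22) = mex{2,0,1} = 3
G(23) = mex{3,1,0} = 2
G(24) = mex{2,0,1} = 3
G(25) = mex{3,1,0} = 2
G(26) = mex{2,2,1} = 0
G(27) = mex{0,3,0} = 1
G(n+13) = G(n) holds for n = 0,…,7 (a full window of length max(S) = 8), so the sequence is purely periodic with period 13.

13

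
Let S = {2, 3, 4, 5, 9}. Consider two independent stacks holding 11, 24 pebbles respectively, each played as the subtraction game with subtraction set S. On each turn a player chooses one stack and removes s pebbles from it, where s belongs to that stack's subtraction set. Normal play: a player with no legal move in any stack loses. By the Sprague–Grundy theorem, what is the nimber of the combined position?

3

All stacks use S = {2, 3, 4, 5, 9}:
G(0) = 0
G(1) = mex{} = 0
G(2) = mex{0} = 1
G(3) = mex{0,0} = 1
G(4) = mex{1,0,0} = 2
G(5) = mex{1,1,0,0} = 2
G(6) = mex{2,1,1,0} = 3
G(7) = mex{2,2,1,1} = 0
G(8) = mex{3,2,2,1} = 0
G(9) = mex{0,3,2,2,0} = 1
G(10) = mex{0,0,3,2,0} = 1
G(11) = mex{1,0,0,3,1} = 2
G(12) = mex{1,1,0,0,1} = 2
G(13) = mex{2,1,1,0,2} = 3
G(14) = mex{2,2,1,1,2} = 0
G(15) = mex{3,2,2,1,3} = 0
G(16) = mex{0,3,2,2,0} = 1
G(17) = mex{0,0,3,2,0} = 1
G(18) = mex{1,0,0,3,1} = 2
G(19) = mex{1,1,0,0,1} = 2
G(20) = mex{2,1,1,0,2} = 3
G(21) = mex{2,2,1,1,2} = 0
G(22) = mex{3,2,2,1,3} = 0
G(23) = mex{0,3,2,2,0} = 1
G(24) = mex{0,0,3,2,0} = 1
Stack A: G(11) = 2.
Stack B: G(24) = 1.
Combined Grundy value = 2 ⊕ 1 = 3.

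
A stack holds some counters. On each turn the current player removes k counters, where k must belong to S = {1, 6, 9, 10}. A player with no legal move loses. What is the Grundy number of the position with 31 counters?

2

n :  0  1  2  3  4  5  6  7  8  9 10 11 12 13 14 15 16 17 18 19 20 21 22 23 24 25 26 27 28 29 30 31
G :  0  1  0  1  0  1  2  0  1  2  3  2  3  2  3  0  1  3  0  1  0  1  0  1  2  3  2  4  2  3  4  2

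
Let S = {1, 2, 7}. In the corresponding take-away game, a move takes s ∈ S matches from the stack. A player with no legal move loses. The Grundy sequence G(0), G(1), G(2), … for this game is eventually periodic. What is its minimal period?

G(0) = 0
G(1) = mex{0} = 1
G(2) = mex{1,0} = 2
G(3) = mex{2,1} = 0
G(4) = mex{0,2} = 1
G(5) = mex{1,0} = 2
G(6) = mex{2,1} = 0
G(7) = mex{0,2,0} = 1
G(8) = mex{1,0,1} = 2
G(9) = mex{2,1,2} = 0
G(10) = mex{0,2,0} = 1
G(11) = mex{1,0,1} = 2
G(12) = mex{2,1,2} = 0
G(13) = mex{0,2,0} = 1
G(14) = mex{1,0,1} = 2
G(n+3) = G(n) holds for n = 0,…,6 (a full window of length max(S) = 7), so the sequence is purely periodic with period 3.

3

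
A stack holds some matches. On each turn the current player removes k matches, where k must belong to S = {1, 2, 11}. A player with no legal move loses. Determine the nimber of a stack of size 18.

0

n :  0  1  2  3  4  5  6  7  8  9 10 11 12 13 14 15 16 17 18
G :  0  1  2  0  1  2  0  1  2  0  1  2  0  1  2  0  1  2  0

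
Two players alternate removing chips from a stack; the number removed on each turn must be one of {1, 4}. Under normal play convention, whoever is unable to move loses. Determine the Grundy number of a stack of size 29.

n :  0  1  2  3  4  5  6  7  8  9 10 11 12 13 14 15 16 17 18 19 20 21 22 23 24 25 26 27 28 29
G :  0  1  0  1  2  0  1  0  1  2  0  1  0  1  2  0  1  0  1  2  0  1  0  1  2  0  1  0  1  2

2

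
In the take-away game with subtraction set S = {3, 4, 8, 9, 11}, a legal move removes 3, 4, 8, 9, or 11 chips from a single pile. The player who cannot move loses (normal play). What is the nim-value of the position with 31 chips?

2

n :  0  1  2  3  4  5  6  7  8  9 10 11 12 13 14 15 16 17 18 19 20 21 22 23 24 25 26 27 28 29 30 31
G :  0  0  0  1  1  1  2  0  2  3  1  3  4  2  0  5  3  1  2  0  0  0  1  1  1  2  0  4  3  1  2  2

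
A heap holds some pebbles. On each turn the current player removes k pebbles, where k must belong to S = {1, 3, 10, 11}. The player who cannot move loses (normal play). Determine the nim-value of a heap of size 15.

G(0) = 0
G(1) = mex{0} = 1
G(2) = mex{1} = 0
G(3) = mex{0,0} = 1
G(4) = mex{1,1} = 0
G(5) = mex{0,0} = 1
G(6) = mex{1,1} = 0
G(7) = mex{0,0} = 1
G(8) = mex{1,1} = 0
G(9) = mex{0,0} = 1
G(10) = mex{1,1,0} = 2
G(11) = mex{2,0,1,0} = 3
G(12) = mex{3,1,0,1} = 2
G(13) = mex{2,2,1,0} = 3
G(14) = mex{3,3,0,1} = 2
G(15) = mex{2,2,1,0} = 3

3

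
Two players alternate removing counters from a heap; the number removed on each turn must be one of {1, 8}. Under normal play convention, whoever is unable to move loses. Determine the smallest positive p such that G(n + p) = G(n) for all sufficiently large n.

9

n :  0  1  2  3  4  5  6  7  8  9 10 11 12 13 14 15 16 17 18 19
G :  0  1  0  1  0  1  0  1  2  0  1  0  1  0  1  0  1  2  0  1
G(n+9) = G(n) holds for n = 0,…,7 (a full window of length max(S) = 8), so the sequence is purely periodic with period 9.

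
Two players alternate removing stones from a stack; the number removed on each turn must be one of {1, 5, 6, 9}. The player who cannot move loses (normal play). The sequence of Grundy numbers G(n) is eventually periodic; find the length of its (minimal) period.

12

n :  0  1  2  3  4  5  6  7  8  9 10 11 12 13 14 15 16 17 18 19 20 21 22 23 24 25
G :  0  1  0  1  0  1  2  3  2  3  2  3  0  1  0  1  0  1  2  3  2  3  2  3  0  1
G(n+12) = G(n) holds for n = 0,…,8 (a full window of length max(S) = 9), so the sequence is purely periodic with period 12.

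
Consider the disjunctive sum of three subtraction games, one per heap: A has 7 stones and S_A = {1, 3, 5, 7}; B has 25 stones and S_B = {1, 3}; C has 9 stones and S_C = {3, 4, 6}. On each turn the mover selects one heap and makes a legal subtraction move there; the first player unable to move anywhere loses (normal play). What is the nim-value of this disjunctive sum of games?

Heap A, S = {1, 3, 5, 7}:
n : 0 1 2 3 4 5 6 7
G : 0 1 0 1 0 1 0 1
G_A(7) = 1.
Heap B, S = {1, 3}:
n :  0  1  2  3  4  5  6  7  8  9 10 11 12 13 14 15 16 17 18 19 20 21 22 23 24 25
G :  0  1  0  1  0  1  0  1  0  1  0  1  0  1  0  1  0  1  0  1  0  1  0  1  0  1
G_B(25) = 1.
Heap C, S = {3, 4, 6}:
G(0) = 0
G(1) = mex{} = 0
G(2) = mex{} = 0
G(3) = mex{0} = 1
G(4) = mex{0,0} = 1
G(5) = mex{0,0} = 1
G(6) = mex{1,0,0} = 2
G(7) = mex{1,1,0} = 2
G(8) = mex{1,1,0} = 2
G(9) = mex{2,1,1} = 0
G_C(9) = 0.
Combined Grundy value = 1 ⊕ 1 ⊕ 0 = 0.

0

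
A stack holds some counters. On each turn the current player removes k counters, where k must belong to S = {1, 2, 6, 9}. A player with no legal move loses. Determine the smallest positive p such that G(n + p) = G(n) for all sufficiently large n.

7

G(0) = 0
G(1) = mex{0} = 1
G(2) = mex{1,0} = 2
G(3) = mex{2,1} = 0
G(4) = mex{0,2} = 1
G(5) = mex{1,0} = 2
G(6) = mex{2,1,0} = 3
G(7) = mex{3,2,1} = 0
G(8) = mex{0,3,2} = 1
G(9) = mex{1,0,0,0} = 2
G(10) = mex{2,1,1,1} = 0
G(11) = mex{0,2,2,2} = 1
G(12) = mex{1,0,3,0} = 2
G(13) = mex{2,1,0,1} = 3
G(14) = mex{3,2,1,2} = 0
G(15) = mex{0,3,2,3} = 1
G(16) = mex{1,0,0,0} = 2
G(17) = mex{2,1,1,1} = 0
G(n+7) = G(n) holds for n = 0,…,8 (a full window of length max(S) = 9), so the sequence is purely periodic with period 7.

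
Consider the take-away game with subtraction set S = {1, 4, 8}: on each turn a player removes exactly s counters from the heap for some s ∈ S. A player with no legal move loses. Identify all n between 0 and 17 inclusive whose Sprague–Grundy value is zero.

n :  0  1  2  3  4  5  6  7  8  9 10 11 12 13 14 15 16 17
G :  0  1  0  1  2  0  1  0  1  2  3  2  0  1  0  1  2  0
P-positions are exactly the n with G(n) = 0.

0, 2, 5, 7, 12, 14, 17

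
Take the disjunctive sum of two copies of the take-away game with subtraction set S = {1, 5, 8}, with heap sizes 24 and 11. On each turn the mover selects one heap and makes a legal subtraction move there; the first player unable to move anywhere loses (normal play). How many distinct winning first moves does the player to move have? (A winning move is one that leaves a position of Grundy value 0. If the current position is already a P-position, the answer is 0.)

All heaps use S = {1, 5, 8}:
n :  0  1  2  3  4  5  6  7  8  9 10 11 12 13 14 15 16 17 18 19 20 21 22 23 24
G :  0  1  0  1  0  1  0  1  2  3  2  3  2  0  1  0  1  0  1  0  1  2  3  2  3
Heap A: G(24) = 3.
Heap B: G(11) = 3.
Combined Grundy value = 3 ⊕ 3 = 0.
A winning move leaves total XOR = 0, i.e. changes one component's Grundy value g to g ⊕ X where X is the current total.
Heap A: target g' = 3⊕0 = 3, but every legal move changes the Grundy value (mex property), so 0 moves.
Heap B: target g' = 3⊕0 = 3, but every legal move changes the Grundy value (mex property), so 0 moves.

0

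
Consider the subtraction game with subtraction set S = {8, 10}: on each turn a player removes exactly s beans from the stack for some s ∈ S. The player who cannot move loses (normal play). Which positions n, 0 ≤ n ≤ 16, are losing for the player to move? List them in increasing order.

n :  0  1  2  3  4  5  6  7  8  9 10 11 12 13 14 15 16
G :  0  0  0  0  0  0  0  0  1  1  1  1  1  1  1  1  2
P-positions are exactly the n with G(n) = 0.

0, 1, 2, 3, 4, 5, 6, 7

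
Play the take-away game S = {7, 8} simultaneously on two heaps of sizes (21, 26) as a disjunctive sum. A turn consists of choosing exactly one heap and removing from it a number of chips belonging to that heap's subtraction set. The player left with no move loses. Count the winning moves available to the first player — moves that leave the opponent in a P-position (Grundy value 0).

All heaps use S = {7, 8}:
G(0) = 0
G(1) = mex{} = 0
G(2) = mex{} = 0
G(3) = mex{} = 0
G(4) = mex{} = 0
G(5) = mex{} = 0
G(6) = mex{} = 0
G(7) = mex{0} = 1
G(8) = mex{0,0} = 1
G(9) = mex{0,0} = 1
G(10) = mex{0,0} = 1
G(11) = mex{0,0} = 1
G(12) = mex{0,0} = 1
G(13) = mex{0,0} = 1
G(14) = mex{1,0} = 2
G(15) = mex{1,1} = 0
G(16) = mex{1,1} = 0
G(17) = mex{1,1} = 0
G(18) = mex{1,1} = 0
G(19) = mex{1,1} = 0
G(20) = mex{1,1} = 0
G(21) = mex{2,1} = 0
G(22) = mex{0,2} = 1
G(23) = mex{0,0} = 1
G(24) = mex{0,0} = 1
G(25) = mex{0,0} = 1
G(26) = mex{0,0} = 1
Heap A: G(21) = 0.
Heap B: G(26) = 1.
Combined Grundy value = 0 ⊕ 1 = 1.
A winning move leaves total XOR = 0, i.e. changes one component's Grundy value g to g ⊕ X where X is the current total.
Heap A: need g' = 0⊕1 = 1. Options: 21−7→G=2, 21−8→G=1. Hits: 1.
Heap B: need g' = 1⊕1 = 0. Options: 26−7→G=0, 26−8→G=0. Hits: 2.

3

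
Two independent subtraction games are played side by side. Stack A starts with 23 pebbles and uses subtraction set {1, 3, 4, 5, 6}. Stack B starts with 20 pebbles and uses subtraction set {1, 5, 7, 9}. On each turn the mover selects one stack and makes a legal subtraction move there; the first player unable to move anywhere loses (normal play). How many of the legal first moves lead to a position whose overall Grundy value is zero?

Stack A, S = {1, 3, 4, 5, 6}:
G(0) = 0
G(1) = mex{0} = 1
G(2) = mex{1} = 0
G(3) = mex{0,0} = 1
G(4) = mex{1,1,0} = 2
G(5) = mex{2,0,1,0} = 3
G(6) = mex{3,1,0,1,0} = 2
G(7) = mex{2,2,1,0,1} = 3
G(8) = mex{3,3,2,1,0} = 4
G(9) = mex{4,2,3,2,1} = 0
G(10) = mex{0,3,2,3,2} = 1
G(11) = mex{1,4,3,2,3} = 0
G(12) = mex{0,0,4,3,2} = 1
G(13) = mex{1,1,0,4,3} = 2
G(14) = mex{2,0,1,0,4} = 3
G(15) = mex{3,1,0,1,0} = 2
G(16) = mex{2,2,1,0,1} = 3
G(17) = mex{3,3,2,1,0} = 4
G(18) = mex{4,2,3,2,1} = 0
G(19) = mex{0,3,2,3,2} = 1
G(20) = mex{1,4,3,2,3} = 0
G(21) = mex{0,0,4,3,2} = 1
G(22) = mex{1,1,0,4,3} = 2
G(23) = mex{2,0,1,0,4} = 3
G_A(23) = 3.
Stack B, S = {1, 5, 7, 9}:
n :  0  1  2  3  4  5  6  7  8  9 10 11 12 13 14 15 16 17 18 19 20
G :  0  1  0  1  0  1  0  1  0  1  0  1  0  1  0  1  0  1  0  1  0
G_B(20) = 0.
Combined Grundy value = 3 ⊕ 0 = 3.
A winning move leaves total XOR = 0, i.e. changes one component's Grundy value g to g ⊕ X where X is the current total.
Stack A: need g' = 3⊕3 = 0. Options: 23−1→G=2, 23−3→G=0, 23−4→G=1, 23−5→G=0, 23−6→G=4. Hits: 2.
Stack B: need g' = 0⊕3 = 3. Options: 20−1→G=1, 20−5→G=1, 20−7→G=1, 20−9→G=1. Hits: 0.

2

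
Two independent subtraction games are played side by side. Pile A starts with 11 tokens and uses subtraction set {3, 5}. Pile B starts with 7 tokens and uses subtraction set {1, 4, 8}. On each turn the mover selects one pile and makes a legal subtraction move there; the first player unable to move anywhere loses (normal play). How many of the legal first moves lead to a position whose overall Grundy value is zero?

3

Pile A, S = {3, 5}:
n :  0  1  2  3  4  5  6  7  8  9 10 11
G :  0  0  0  1  1  1  2  2  0  0  0  1
G_A(11) = 1.
Pile B, S = {1, 4, 8}:
n : 0 1 2 3 4 5 6 7
G : 0 1 0 1 2 0 1 0
G_B(7) = 0.
Combined Grundy value = 1 ⊕ 0 = 1.
A winning move leaves total XOR = 0, i.e. changes one component's Grundy value g to g ⊕ X where X is the current total.
Pile A: need g' = 1⊕1 = 0. Options: 11−3→G=0, 11−5→G=2. Hits: 1.
Pile B: need g' = 0⊕1 = 1. Options: 7−1→G=1, 7−4→G=1. Hits: 2.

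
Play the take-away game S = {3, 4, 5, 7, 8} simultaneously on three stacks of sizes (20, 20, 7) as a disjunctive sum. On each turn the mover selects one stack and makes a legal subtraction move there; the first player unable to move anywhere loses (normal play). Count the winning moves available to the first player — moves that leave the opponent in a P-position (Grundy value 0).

6

All stacks use S = {3, 4, 5, 7, 8}:
G(0) = 0
G(1) = mex{} = 0
G(2) = mex{} = 0
G(3) = mex{0} = 1
G(4) = mex{0,0} = 1
G(5) = mex{0,0,0} = 1
G(6) = mex{1,0,0} = 2
G(7) = mex{1,1,0,0} = 2
G(8) = mex{1,1,1,0,0} = 2
G(9) = mex{2,1,1,0,0} = 3
G(10) = mex{2,2,1,1,0} = 3
G(11) = mex{2,2,2,1,1} = 0
G(12) = mex{3,2,2,1,1} = 0
G(13) = mex{3,3,2,2,1} = 0
G(14) = mex{0,3,3,2,2} = 1
G(15) = mex{0,0,3,2,2} = 1
G(16) = mex{0,0,0,3,2} = 1
G(17) = mex{1,0,0,3,3} = 2
G(18) = mex{1,1,0,0,3} = 2
G(19) = mex{1,1,1,0,0} = 2
G(20) = mex{2,1,1,0,0} = 3
Stack A: G(20) = 3.
Stack B: G(20) = 3.
Stack C: G(7) = 2.
Combined Grundy value = 3 ⊕ 3 ⊕ 2 = 2.
A winning move leaves total XOR = 0, i.e. changes one component's Grundy value g to g ⊕ X where X is the current total.
Stack A: need g' = 3⊕2 = 1. Options: 20−3→G=2, 20−4→G=1, 20−5→G=1, 20−7→G=0, 20−8→G=0. Hits: 2.
Stack B: need g' = 3⊕2 = 1. Options: 20−3→G=2, 20−4→G=1, 20−5→G=1, 20−7→G=0, 20−8→G=0. Hits: 2.
Stack C: need g' = 2⊕2 = 0. Options: 7−3→G=1, 7−4→G=1, 7−5→G=0, 7−7→G=0. Hits: 2.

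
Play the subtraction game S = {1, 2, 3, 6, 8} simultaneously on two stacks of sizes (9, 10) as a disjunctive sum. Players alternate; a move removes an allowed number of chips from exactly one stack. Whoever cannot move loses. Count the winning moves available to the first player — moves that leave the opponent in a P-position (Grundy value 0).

3

All stacks use S = {1, 2, 3, 6, 8}:
G(0) = 0
G(1) = mex{0} = 1
G(2) = mex{1,0} = 2
G(3) = mex{2,1,0} = 3
G(4) = mex{3,2,1} = 0
G(5) = mex{0,3,2} = 1
G(6) = mex{1,0,3,0} = 2
G(7) = mex{2,1,0,1} = 3
G(8) = mex{3,2,1,2,0} = 4
G(9) = mex{4,3,2,3,1} = 0
G(10) = mex{0,4,3,0,2} = 1
Stack A: G(9) = 0.
Stack B: G(10) = 1.
Combined Grundy value = 0 ⊕ 1 = 1.
A winning move leaves total XOR = 0, i.e. changes one component's Grundy value g to g ⊕ X where X is the current total.
Stack A: need g' = 0⊕1 = 1. Options: 9−1→G=4, 9−2→G=3, 9−3→G=2, 9−6→G=3, 9−8→G=1. Hits: 1.
Stack B: need g' = 1⊕1 = 0. Options: 10−1→G=0, 10−2→G=4, 10−3→G=3, 10−6→G=0, 10−8→G=2. Hits: 2.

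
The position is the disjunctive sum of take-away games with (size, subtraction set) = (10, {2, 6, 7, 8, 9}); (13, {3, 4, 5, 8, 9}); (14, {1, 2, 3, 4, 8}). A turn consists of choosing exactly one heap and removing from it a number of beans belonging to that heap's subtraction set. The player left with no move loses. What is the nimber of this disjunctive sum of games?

7

Heap A, S = {2, 6, 7, 8, 9}:
n :  0  1  2  3  4  5  6  7  8  9 10
G :  0  0  1  1  0  0  1  1  2  2  3
G_A(10) = 3.
Heap B, S = {3, 4, 5, 8, 9}:
n :  0  1  2  3  4  5  6  7  8  9 10 11 12 13
G :  0  0  0  1  1  1  2  2  2  3  3  3  0  0
G_B(13) = 0.
Heap C, S = {1, 2, 3, 4, 8}:
G(0) = 0
G(1) = mex{0} = 1
G(2) = mex{1,0} = 2
G(3) = mex{2,1,0} = 3
G(4) = mex{3,2,1,0} = 4
G(5) = mex{4,3,2,1} = 0
G(6) = mex{0,4,3,2} = 1
G(7) = mex{1,0,4,3} = 2
G(8) = mex{2,1,0,4,0} = 3
G(9) = mex{3,2,1,0,1} = 4
G(10) = mex{4,3,2,1,2} = 0
G(11) = mex{0,4,3,2,3} = 1
G(12) = mex{1,0,4,3,4} = 2
G(13) = mex{2,1,0,4,0} = 3
G(14) = mex{3,2,1,0,1} = 4
G_C(14) = 4.
Combined Grundy value = 3 ⊕ 0 ⊕ 4 = 7.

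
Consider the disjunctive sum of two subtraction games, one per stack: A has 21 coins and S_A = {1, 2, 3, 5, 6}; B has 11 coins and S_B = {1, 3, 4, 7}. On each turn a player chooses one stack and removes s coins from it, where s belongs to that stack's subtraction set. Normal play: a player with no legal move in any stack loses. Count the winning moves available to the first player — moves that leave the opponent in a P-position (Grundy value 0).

Stack A, S = {1, 2, 3, 5, 6}:
G(0) = 0
G(1) = mex{0} = 1
G(2) = mex{1,0} = 2
G(3) = mex{2,1,0} = 3
G(4) = mex{3,2,1} = 0
G(5) = mex{0,3,2,0} = 1
G(6) = mex{1,0,3,1,0} = 2
G(7) = mex{2,1,0,2,1} = 3
G(8) = mex{3,2,1,3,2} = 0
G(9) = mex{0,3,2,0,3} = 1
G(10) = mex{1,0,3,1,0} = 2
G(11) = mex{2,1,0,2,1} = 3
G(12) = mex{3,2,1,3,2} = 0
G(13) = mex{0,3,2,0,3} = 1
G(14) = mex{1,0,3,1,0} = 2
G(15) = mex{2,1,0,2,1} = 3
G(16) = mex{3,2,1,3,2} = 0
G(17) = mex{0,3,2,0,3} = 1
G(18) = mex{1,0,3,1,0} = 2
G(19) = mex{2,1,0,2,1} = 3
G(20) = mex{3,2,1,3,2} = 0
G(21) = mex{0,3,2,0,3} = 1
G_A(21) = 1.
Stack B, S = {1, 3, 4, 7}:
G(0) = 0
G(1) = mex{0} = 1
G(2) = mex{1} = 0
G(3) = mex{0,0} = 1
G(4) = mex{1,1,0} = 2
G(5) = mex{2,0,1} = 3
G(6) = mex{3,1,0} = 2
G(7) = mex{2,2,1,0} = 3
G(8) = mex{3,3,2,1} = 0
G(9) = mex{0,2,3,0} = 1
G(10) = mex{1,3,2,1} = 0
G(11) = mex{0,0,3,2} = 1
G_B(11) = 1.
Combined Grundy value = 1 ⊕ 1 = 0.
A winning move leaves total XOR = 0, i.e. changes one component's Grundy value g to g ⊕ X where X is the current total.
Stack A: target g' = 1⊕0 = 1, but every legal move changes the Grundy value (mex property), so 0 moves.
Stack B: target g' = 1⊕0 = 1, but every legal move changes the Grundy value (mex property), so 0 moves.

0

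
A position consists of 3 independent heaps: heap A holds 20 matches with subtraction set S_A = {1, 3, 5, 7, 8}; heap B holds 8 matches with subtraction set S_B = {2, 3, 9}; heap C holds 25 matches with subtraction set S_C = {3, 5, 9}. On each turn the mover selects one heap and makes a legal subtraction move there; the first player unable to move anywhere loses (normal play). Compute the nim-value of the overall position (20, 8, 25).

Heap A, S = {1, 3, 5, 7, 8}:
n :  0  1  2  3  4  5  6  7  8  9 10 11 12 13 14 15 16 17 18 19 20
G :  0  1  0  1  0  1  0  1  2  3  2  3  2  3  2  0  1  0  1  0  1
G_A(20) = 1.
Heap B, S = {2, 3, 9}:
G(0) = 0
G(1) = mex{} = 0
G(2) = mex{0} = 1
G(3) = mex{0,0} = 1
G(4) = mex{1,0} = 2
G(5) = mex{1,1} = 0
G(6) = mex{2,1} = 0
G(7) = mex{0,2} = 1
G(8) = mex{0,0} = 1
G_B(8) = 1.
Heap C, S = {3, 5, 9}:
n :  0  1  2  3  4  5  6  7  8  9 10 11 12 13 14 15 16 17 18 19 20 21 22 23 24 25
G :  0  0  0  1  1  1  2  2  0  3  3  1  0  2  0  1  0  1  0  1  0  1  0  1  0  1
G_C(25) = 1.
Combined Grundy value = 1 ⊕ 1 ⊕ 1 = 1.

1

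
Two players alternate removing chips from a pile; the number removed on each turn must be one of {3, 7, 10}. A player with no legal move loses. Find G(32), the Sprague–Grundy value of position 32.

0

n :  0  1  2  3  4  5  6  7  8  9 10 11 12 13 14 15 16 17 18 19 20 21 22 23 24 25 26 27 28 29 30 31 32
G :  0  0  0  1  1  1  0  2  2  1  3  3  2  2  0  0  3  1  1  0  0  2  1  1  3  2  2  2  0  3  3  1  0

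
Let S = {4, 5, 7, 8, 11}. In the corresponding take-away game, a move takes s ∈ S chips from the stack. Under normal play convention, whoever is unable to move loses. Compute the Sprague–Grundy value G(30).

0

n :  0  1  2  3  4  5  6  7  8  9 10 11 12 13 14 15 16 17 18 19 20 21 22 23 24 25 26 27 28 29 30
G :  0  0  0  0  1  1  1  1  2  2  2  2  3  3  3  0  0  0  0  1  1  1  1  2  2  2  2  3  3  3  0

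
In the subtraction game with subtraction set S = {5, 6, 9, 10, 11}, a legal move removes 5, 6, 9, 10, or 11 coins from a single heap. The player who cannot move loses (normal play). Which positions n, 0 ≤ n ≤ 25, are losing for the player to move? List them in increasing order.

0, 1, 2, 3, 4, 16, 17, 18, 19, 20

G(0) = 0
G(1) = mex{} = 0
G(2) = mex{} = 0
G(3) = mex{} = 0
G(4) = mex{} = 0
G(5) = mex{0} = 1
G(6) = mex{0,0} = 1
G(7) = mex{0,0} = 1
G(8) = mex{0,0} = 1
G(9) = mex{0,0,0} = 1
G(10) = mex{1,0,0,0} = 2
G(11) = mex{1,1,0,0,0} = 2
G(12) = mex{1,1,0,0,0} = 2
G(13) = mex{1,1,0,0,0} = 2
G(14) = mex{1,1,1,0,0} = 2
G(15) = mex{2,1,1,1,0} = 3
G(16) = mex{2,2,1,1,1} = 0
G(17) = mex{2,2,1,1,1} = 0
G(18) = mex{2,2,1,1,1} = 0
G(19) = mex{2,2,2,1,1} = 0
G(20) = mex{3,2,2,2,1} = 0
G(21) = mex{0,3,2,2,2} = 1
G(22) = mex{0,0,2,2,2} = 1
G(23) = mex{0,0,2,2,2} = 1
G(24) = mex{0,0,3,2,2} = 1
G(25) = mex{0,0,0,3,2} = 1
P-positions are exactly the n with G(n) = 0.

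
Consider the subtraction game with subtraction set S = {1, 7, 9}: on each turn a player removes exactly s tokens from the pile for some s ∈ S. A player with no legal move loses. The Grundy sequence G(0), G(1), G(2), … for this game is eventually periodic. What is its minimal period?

2

n :  0  1  2  3  4  5  6  7  8  9 10 11 12 13 14
G :  0  1  0  1  0  1  0  1  0  1  0  1  0  1  0
G(n+2) = G(n) holds for n = 0,…,8 (a full window of length max(S) = 9), so the sequence is purely periodic with period 2.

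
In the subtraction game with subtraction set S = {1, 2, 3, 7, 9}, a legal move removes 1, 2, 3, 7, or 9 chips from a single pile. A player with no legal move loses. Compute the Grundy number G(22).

G(0) = 0
G(1) = mex{0} = 1
G(2) = mex{1,0} = 2
G(3) = mex{2,1,0} = 3
G(4) = mex{3,2,1} = 0
G(5) = mex{0,3,2} = 1
G(6) = mex{1,0,3} = 2
G(7) = mex{2,1,0,0} = 3
G(8) = mex{3,2,1,1} = 0
G(9) = mex{0,3,2,2,0} = 1
G(10) = mex{1,0,3,3,1} = 2
G(11) = mex{2,1,0,0,2} = 3
G(12) = mex{3,2,1,1,3} = 0
G(13) = mex{0,3,2,2,0} = 1
G(14) = mex{1,0,3,3,1} = 2
G(15) = mex{2,1,0,0,2} = 3
G(16) = mex{3,2,1,1,3} = 0
G(17) = mex{0,3,2,2,0} = 1
G(18) = mex{1,0,3,3,1} = 2
G(19) = mex{2,1,0,0,2} = 3
G(20) = mex{3,2,1,1,3} = 0
G(21) = mex{0,3,2,2,0} = 1
G(22) = mex{1,0,3,3,1} = 2

2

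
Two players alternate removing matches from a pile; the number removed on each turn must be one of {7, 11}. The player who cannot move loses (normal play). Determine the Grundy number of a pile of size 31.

n :  0  1  2  3  4  5  6  7  8  9 10 11 12 13 14 15 16 17 18 19 20 21 22 23 24 25 26 27 28 29 30 31
G :  0  0  0  0  0  0  0  1  1  1  1  1  1  1  2  2  2  2  0  0  0  0  0  0  0  1  1  1  1  1  1  1

1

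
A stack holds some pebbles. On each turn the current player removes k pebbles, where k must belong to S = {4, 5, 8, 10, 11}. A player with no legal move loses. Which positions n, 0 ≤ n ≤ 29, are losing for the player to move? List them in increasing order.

G(0) = 0
G(1) = mex{} = 0
G(2) = mex{} = 0
G(3) = mex{} = 0
G(4) = mex{0} = 1
G(5) = mex{0,0} = 1
G(6) = mex{0,0} = 1
G(7) = mex{0,0} = 1
G(8) = mex{1,0,0} = 2
G(9) = mex{1,1,0} = 2
G(10) = mex{1,1,0,0} = 2
G(11) = mex{1,1,0,0,0} = 2
G(12) = mex{2,1,1,0,0} = 3
G(13) = mex{2,2,1,0,0} = 3
G(14) = mex{2,2,1,1,0} = 3
G(15) = mex{2,2,1,1,1} = 0
G(16) = mex{3,2,2,1,1} = 0
G(17) = mex{3,3,2,1,1} = 0
G(18) = mex{3,3,2,2,1} = 0
G(19) = mex{0,3,2,2,2} = 1
G(20) = mex{0,0,3,2,2} = 1
G(21) = mex{0,0,3,2,2} = 1
G(22) = mex{0,0,3,3,2} = 1
G(23) = mex{1,0,0,3,3} = 2
G(24) = mex{1,1,0,3,3} = 2
G(25) = mex{1,1,0,0,3} = 2
G(26) = mex{1,1,0,0,0} = 2
G(27) = mex{2,1,1,0,0} = 3
G(28) = mex{2,2,1,0,0} = 3
G(29) = mex{2,2,1,1,0} = 3
P-positions are exactly the n with G(n) = 0.

0, 1, 2, 3, 15, 16, 17, 18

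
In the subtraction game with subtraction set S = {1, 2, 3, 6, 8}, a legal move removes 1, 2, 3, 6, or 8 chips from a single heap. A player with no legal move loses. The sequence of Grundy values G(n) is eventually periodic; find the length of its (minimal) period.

9

G(0) = 0
G(1) = mex{0} = 1
G(2) = mex{1,0} = 2
G(3) = mex{2,1,0} = 3
G(4) = mex{3,2,1} = 0
G(5) = mex{0,3,2} = 1
G(6) = mex{1,0,3,0} = 2
G(7) = mex{2,1,0,1} = 3
G(8) = mex{3,2,1,2,0} = 4
G(9) = mex{4,3,2,3,1} = 0
G(10) = mex{0,4,3,0,2} = 1
G(11) = mex{1,0,4,1,3} = 2
G(12) = mex{2,1,0,2,0} = 3
G(13) = mex{3,2,1,3,1} = 0
G(14) = mex{0,3,2,4,2} = 1
G(15) = mex{1,0,3,0,3} = 2
G(16) = mex{2,1,0,1,4} = 3
G(17) = mex{3,2,1,2,0} = 4
G(18) = mex{4,3,2,3,1} = 0
G(19) = mex{0,4,3,0,2} = 1
G(n+9) = G(n) holds for n = 0,…,7 (a full window of length max(S) = 8), so the sequence is purely periodic with period 9.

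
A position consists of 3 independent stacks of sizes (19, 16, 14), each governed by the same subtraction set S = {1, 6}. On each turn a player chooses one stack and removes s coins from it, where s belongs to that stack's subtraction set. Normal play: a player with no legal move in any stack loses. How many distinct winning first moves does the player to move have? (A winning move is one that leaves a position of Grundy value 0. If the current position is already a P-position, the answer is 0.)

All stacks use S = {1, 6}:
n :  0  1  2  3  4  5  6  7  8  9 10 11 12 13 14 15 16 17 18 19
G :  0  1  0  1  0  1  2  0  1  0  1  0  1  2  0  1  0  1  0  1
Stack A: G(19) = 1.
Stack B: G(16) = 0.
Stack C: G(14) = 0.
Combined Grundy value = 1 ⊕ 0 ⊕ 0 = 1.
A winning move leaves total XOR = 0, i.e. changes one component's Grundy value g to g ⊕ X where X is the current total.
Stack A: need g' = 1⊕1 = 0. Options: 19−1→G=0, 19−6→G=2. Hits: 1.
Stack B: need g' = 0⊕1 = 1. Options: 16−1→G=1, 16−6→G=1. Hits: 2.
Stack C: need g' = 0⊕1 = 1. Options: 14−1→G=2, 14−6→G=1. Hits: 1.

4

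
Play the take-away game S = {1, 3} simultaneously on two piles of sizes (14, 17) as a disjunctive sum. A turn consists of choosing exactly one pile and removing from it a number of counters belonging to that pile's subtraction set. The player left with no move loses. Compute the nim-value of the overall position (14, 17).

1

All piles use S = {1, 3}:
G(0) = 0
G(1) = mex{0} = 1
G(2) = mex{1} = 0
G(3) = mex{0,0} = 1
G(4) = mex{1,1} = 0
G(5) = mex{0,0} = 1
G(6) = mex{1,1} = 0
G(7) = mex{0,0} = 1
G(8) = mex{1,1} = 0
G(9) = mex{0,0} = 1
G(10) = mex{1,1} = 0
G(11) = mex{0,0} = 1
G(12) = mex{1,1} = 0
G(13) = mex{0,0} = 1
G(14) = mex{1,1} = 0
G(15) = mex{0,0} = 1
G(16) = mex{1,1} = 0
G(17) = mex{0,0} = 1
Pile A: G(14) = 0.
Pile B: G(17) = 1.
Combined Grundy value = 0 ⊕ 1 = 1.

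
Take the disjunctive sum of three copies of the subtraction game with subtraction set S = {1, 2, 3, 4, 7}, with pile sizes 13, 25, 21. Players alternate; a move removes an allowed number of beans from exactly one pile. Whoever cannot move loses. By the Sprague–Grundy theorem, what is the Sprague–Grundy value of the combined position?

All piles use S = {1, 2, 3, 4, 7}:
n :  0  1  2  3  4  5  6  7  8  9 10 11 12 13 14 15 16 17 18 19 20 21 22 23 24 25
G :  0  1  2  3  4  0  1  2  3  4  0  1  2  3  4  0  1  2  3  4  0  1  2  3  4  0
Pile A: G(13) = 3.
Pile B: G(25) = 0.
Pile C: G(21) = 1.
Combined Grundy value = 3 ⊕ 0 ⊕ 1 = 2.

2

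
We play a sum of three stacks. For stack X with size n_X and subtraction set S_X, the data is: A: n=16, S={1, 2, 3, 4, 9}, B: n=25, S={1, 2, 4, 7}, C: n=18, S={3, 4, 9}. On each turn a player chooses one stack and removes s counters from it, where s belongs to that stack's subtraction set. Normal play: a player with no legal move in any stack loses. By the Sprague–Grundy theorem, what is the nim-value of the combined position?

1

Stack A, S = {1, 2, 3, 4, 9}:
G(0) = 0
G(1) = mex{0} = 1
G(2) = mex{1,0} = 2
G(3) = mex{2,1,0} = 3
G(4) = mex{3,2,1,0} = 4
G(5) = mex{4,3,2,1} = 0
G(6) = mex{0,4,3,2} = 1
G(7) = mex{1,0,4,3} = 2
G(8) = mex{2,1,0,4} = 3
G(9) = mex{3,2,1,0,0} = 4
G(10) = mex{4,3,2,1,1} = 0
G(11) = mex{0,4,3,2,2} = 1
G(12) = mex{1,0,4,3,3} = 2
G(13) = mex{2,1,0,4,4} = 3
G(14) = mex{3,2,1,0,0} = 4
G(15) = mex{4,3,2,1,1} = 0
G(16) = mex{0,4,3,2,2} = 1
G_A(16) = 1.
Stack B, S = {1, 2, 4, 7}:
n :  0  1  2  3  4  5  6  7  8  9 10 11 12 13 14 15 16 17 18 19 20 21 22 23 24 25
G :  0  1  2  0  1  2  0  1  2  0  1  2  0  1  2  0  1  2  0  1  2  0  1  2  0  1
G_B(25) = 1.
Stack C, S = {3, 4, 9}:
G(0) = 0
G(1) = mex{} = 0
G(2) = mex{} = 0
G(3) = mex{0} = 1
G(4) = mex{0,0} = 1
G(5) = mex{0,0} = 1
G(6) = mex{1,0} = 2
G(7) = mex{1,1} = 0
G(8) = mex{1,1} = 0
G(9) = mex{2,1,0} = 3
G(10) = mex{0,2,0} = 1
G(11) = mex{0,0,0} = 1
G(12) = mex{3,0,1} = 2
G(13) = mex{1,3,1} = 0
G(14) = mex{1,1,1} = 0
G(15) = mex{2,1,2} = 0
G(16) = mex{0,2,0} = 1
G(17) = mex{0,0,0} = 1
G(18) = mex{0,0,3} = 1
G_C(18) = 1.
Combined Grundy value = 1 ⊕ 1 ⊕ 1 = 1.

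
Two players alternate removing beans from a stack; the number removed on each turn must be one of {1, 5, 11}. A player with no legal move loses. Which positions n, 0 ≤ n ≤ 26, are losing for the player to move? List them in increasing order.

0, 2, 4, 6, 8, 10, 12, 14, 16, 18, 20, 22, 24, 26

n :  0  1  2  3  4  5  6  7  8  9 10 11 12 13 14 15 16 17 18 19 20 21 22 23 24 25 26
G :  0  1  0  1  0  1  0  1  0  1  0  1  0  1  0  1  0  1  0  1  0  1  0  1  0  1  0
P-positions are exactly the n with G(n) = 0.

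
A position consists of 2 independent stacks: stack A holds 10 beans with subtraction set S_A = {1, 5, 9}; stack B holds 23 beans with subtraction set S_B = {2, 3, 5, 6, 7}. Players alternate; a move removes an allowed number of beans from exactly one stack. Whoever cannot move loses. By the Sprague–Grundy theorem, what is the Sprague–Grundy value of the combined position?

Stack A, S = {1, 5, 9}:
G(0) = 0
G(1) = mex{0} = 1
G(2) = mex{1} = 0
G(3) = mex{0} = 1
G(4) = mex{1} = 0
G(5) = mex{0,0} = 1
G(6) = mex{1,1} = 0
G(7) = mex{0,0} = 1
G(8) = mex{1,1} = 0
G(9) = mex{0,0,0} = 1
G(10) = mex{1,1,1} = 0
G_A(10) = 0.
Stack B, S = {2, 3, 5, 6, 7}:
n :  0  1  2  3  4  5  6  7  8  9 10 11 12 13 14 15 16 17 18 19 20 21 22 23
G :  0  0  1  1  2  2  3  3  4  0  0  1  1  2  2  3  3  4  0  0  1  1  2  2
G_B(23) = 2.
Combined Grundy value = 0 ⊕ 2 = 2.

2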